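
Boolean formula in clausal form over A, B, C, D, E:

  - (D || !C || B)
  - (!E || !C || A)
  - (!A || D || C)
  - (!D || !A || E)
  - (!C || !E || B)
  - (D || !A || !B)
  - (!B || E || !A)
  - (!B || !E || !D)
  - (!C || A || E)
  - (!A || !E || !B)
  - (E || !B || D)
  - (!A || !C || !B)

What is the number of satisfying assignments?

7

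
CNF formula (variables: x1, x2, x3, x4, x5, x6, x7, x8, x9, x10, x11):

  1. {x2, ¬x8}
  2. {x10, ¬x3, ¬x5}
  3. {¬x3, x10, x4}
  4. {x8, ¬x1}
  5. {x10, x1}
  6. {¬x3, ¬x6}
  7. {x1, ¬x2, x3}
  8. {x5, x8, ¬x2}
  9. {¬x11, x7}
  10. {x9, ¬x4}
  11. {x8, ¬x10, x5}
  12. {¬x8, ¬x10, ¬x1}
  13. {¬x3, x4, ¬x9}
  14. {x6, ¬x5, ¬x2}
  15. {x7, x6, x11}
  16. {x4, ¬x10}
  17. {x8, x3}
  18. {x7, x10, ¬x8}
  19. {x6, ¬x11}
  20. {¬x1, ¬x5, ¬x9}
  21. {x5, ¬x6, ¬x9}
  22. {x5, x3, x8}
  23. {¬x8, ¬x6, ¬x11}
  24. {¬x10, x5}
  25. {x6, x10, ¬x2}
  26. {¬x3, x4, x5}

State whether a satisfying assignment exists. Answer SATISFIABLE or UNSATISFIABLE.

SATISFIABLE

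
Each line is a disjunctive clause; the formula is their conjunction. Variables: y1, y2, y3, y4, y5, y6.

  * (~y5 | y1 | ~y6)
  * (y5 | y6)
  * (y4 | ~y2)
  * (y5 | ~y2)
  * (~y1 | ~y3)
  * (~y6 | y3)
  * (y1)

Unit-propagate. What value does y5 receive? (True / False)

True

(y1) stands alone — y1 = True.
In (~y1 | ~y3), ~y1 is now false; ~y3 must hold, so y3 = False.
(y3 | ~y6) with y3 = False leaves only ~y6, so y6 = False.
In (y5 | y6), y6 is now false; y5 must hold, so y5 = True.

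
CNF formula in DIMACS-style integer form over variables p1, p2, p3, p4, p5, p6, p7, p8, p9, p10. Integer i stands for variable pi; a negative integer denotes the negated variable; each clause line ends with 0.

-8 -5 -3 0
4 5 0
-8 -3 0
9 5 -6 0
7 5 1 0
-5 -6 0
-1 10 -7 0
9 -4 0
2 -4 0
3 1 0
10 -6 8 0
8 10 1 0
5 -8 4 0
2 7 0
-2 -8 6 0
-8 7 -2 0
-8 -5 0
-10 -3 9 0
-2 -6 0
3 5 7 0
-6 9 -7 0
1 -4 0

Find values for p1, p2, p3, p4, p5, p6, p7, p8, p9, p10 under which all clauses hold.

p1=T, p2=T, p3=F, p4=F, p5=T, p6=F, p7=F, p8=F, p9=T, p10=F

p9 occurs only positively in the remaining clauses — set p9 = True.
Branch on p1: take p1 = True.
Branch on p2: take p2 = True.
  then p6 is forced to False.
  then p8 is forced to False.
Set p3 = False and propagate.
The remaining clauses are satisfied by p4 = False, p5 = True, p7 = False, p10 = False.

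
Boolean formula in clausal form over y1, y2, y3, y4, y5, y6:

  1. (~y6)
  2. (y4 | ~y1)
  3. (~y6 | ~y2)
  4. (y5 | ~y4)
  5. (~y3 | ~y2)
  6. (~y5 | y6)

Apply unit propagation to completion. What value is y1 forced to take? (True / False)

(~y6) is a unit clause: y6 = False.
In (~y5 | y6), y6 is now false; ~y5 must hold, so y5 = False.
From (~y4 | y5) and y5 = False: y4 = False.
(y4 | ~y1): since y4 = False, the clause reduces to (~y1). y1 = False.

False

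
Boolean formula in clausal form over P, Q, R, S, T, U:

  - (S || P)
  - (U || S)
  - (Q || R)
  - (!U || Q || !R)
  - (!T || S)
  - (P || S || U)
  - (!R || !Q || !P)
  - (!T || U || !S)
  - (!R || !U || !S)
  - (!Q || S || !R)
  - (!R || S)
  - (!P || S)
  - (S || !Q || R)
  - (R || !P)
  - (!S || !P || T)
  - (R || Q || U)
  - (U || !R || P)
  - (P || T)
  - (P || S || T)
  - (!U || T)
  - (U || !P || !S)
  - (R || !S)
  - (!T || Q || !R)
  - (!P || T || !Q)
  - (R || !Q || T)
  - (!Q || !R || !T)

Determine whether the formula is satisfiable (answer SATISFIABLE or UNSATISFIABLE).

UNSATISFIABLE

R = True:
  propagation gives S=True, U=False, T=False, P=False; an empty clause results — contradiction.
R = False:
  propagation gives Q=True, S=True; an empty clause results — contradiction.
Every branch closes, so no satisfying assignment exists.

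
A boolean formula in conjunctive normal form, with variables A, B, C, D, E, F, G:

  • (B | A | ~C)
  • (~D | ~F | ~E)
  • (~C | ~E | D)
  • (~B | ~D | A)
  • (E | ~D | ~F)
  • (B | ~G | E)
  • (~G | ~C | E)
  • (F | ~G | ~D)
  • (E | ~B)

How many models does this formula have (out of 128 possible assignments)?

Case analysis on E and D:
  E=1, D=1: 5 of the 32 assignments to (A,B,C,F,G) work.
  E=1, D=0: forces C=0; A, B, F, G free → 2^4 = 16.
  E=0, D=1: remaining (A,B,C,F,G) ∈ {(0,0,0,0,0); (1,0,0,0,0); (1,0,1,0,0)} — 3.
  E=0, D=0: F free; 3 ways for (A,B,C,G) × 2^1 = 6.
Total: 5 + 16 + 3 + 6 = 30.

30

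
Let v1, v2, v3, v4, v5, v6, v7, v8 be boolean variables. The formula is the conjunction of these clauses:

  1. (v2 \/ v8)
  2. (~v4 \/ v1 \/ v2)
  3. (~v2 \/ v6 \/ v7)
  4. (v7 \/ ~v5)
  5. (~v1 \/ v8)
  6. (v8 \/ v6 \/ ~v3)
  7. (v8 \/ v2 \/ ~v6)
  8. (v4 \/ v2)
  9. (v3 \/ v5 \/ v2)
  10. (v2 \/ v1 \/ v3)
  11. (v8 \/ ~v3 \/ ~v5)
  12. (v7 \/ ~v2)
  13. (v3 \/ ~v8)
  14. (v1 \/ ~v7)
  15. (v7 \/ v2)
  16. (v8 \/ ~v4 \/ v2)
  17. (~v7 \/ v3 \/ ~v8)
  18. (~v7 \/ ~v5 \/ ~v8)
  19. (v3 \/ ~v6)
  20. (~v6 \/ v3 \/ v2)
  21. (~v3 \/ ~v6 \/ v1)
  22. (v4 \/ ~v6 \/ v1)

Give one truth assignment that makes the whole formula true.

v1=True, v2=False, v3=True, v4=True, v5=False, v6=True, v7=True, v8=True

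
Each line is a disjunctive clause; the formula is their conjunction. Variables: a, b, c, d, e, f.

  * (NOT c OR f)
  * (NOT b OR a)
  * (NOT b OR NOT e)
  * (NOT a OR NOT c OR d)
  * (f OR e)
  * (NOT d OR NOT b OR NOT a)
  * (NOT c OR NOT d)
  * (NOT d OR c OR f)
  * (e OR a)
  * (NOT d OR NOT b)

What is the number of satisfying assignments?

10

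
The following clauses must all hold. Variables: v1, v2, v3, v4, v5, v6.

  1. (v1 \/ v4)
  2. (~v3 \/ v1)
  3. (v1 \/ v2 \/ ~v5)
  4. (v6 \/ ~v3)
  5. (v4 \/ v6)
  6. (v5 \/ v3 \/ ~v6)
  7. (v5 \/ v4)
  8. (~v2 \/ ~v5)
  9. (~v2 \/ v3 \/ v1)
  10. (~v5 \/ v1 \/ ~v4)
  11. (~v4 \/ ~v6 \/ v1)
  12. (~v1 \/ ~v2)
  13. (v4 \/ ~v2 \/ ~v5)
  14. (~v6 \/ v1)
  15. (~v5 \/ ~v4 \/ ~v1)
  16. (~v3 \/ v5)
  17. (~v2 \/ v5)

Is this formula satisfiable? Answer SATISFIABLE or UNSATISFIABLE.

SATISFIABLE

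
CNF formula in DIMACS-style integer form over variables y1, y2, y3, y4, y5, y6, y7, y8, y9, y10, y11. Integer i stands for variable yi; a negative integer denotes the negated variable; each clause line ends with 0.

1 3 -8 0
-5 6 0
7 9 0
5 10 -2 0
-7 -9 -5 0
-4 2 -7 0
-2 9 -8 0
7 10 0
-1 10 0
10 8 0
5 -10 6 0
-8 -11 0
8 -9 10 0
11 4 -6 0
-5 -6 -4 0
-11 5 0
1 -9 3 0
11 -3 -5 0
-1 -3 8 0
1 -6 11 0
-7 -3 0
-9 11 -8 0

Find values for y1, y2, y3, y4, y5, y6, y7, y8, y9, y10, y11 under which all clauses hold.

Branch on y1: take y1 = True.
  then y10 is forced to True.
Branch on y2: take y2 = True.
For the remaining variables, y3 = False, y4 = True, y5 = False, y6 = True, y7 = True, y8 = False, y9 = True, y11 = False works.
Every clause has at least one true literal under this assignment.

y1 = True, y2 = True, y3 = False, y4 = True, y5 = False, y6 = True, y7 = True, y8 = False, y9 = True, y10 = True, y11 = False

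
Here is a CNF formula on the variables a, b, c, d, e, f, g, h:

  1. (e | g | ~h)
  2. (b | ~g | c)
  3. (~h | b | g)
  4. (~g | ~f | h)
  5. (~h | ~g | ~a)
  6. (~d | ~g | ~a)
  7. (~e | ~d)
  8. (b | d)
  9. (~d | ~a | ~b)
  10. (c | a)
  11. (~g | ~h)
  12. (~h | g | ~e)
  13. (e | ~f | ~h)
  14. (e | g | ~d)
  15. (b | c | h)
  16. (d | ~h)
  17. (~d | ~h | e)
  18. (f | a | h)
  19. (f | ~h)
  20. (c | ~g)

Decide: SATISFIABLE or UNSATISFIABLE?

SATISFIABLE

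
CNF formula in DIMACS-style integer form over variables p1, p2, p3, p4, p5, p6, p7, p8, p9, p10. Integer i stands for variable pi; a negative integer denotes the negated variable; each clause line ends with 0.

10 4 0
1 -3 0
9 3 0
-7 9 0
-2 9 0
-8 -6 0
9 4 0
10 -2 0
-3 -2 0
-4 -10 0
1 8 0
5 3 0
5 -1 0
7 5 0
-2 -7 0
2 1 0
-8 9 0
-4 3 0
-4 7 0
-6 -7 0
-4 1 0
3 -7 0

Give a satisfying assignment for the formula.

p5 occurs only positively in the remaining clauses — set p5 = True.
p9 occurs only positively in the remaining clauses — set p9 = True.
Branch on p1: take p1 = True.
Try p2 = False.
Set p3 = False and propagate.
  then p4 is forced to False.
  then p10 is forced to True.
  then p7 is forced to False.
For the remaining variables, p6 = True, p8 = False works.

p1=1, p2=0, p3=0, p4=0, p5=1, p6=1, p7=0, p8=0, p9=1, p10=1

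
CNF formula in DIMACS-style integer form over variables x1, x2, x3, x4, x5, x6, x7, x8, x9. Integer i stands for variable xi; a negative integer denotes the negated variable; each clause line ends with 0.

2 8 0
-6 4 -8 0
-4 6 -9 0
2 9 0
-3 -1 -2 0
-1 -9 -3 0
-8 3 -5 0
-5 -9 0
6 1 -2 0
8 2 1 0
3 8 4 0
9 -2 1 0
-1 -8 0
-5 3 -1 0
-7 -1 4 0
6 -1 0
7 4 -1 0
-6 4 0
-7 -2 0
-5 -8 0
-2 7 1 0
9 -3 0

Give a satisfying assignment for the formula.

x5 occurs only negated in the remaining clauses — set x5 = False.
Try x1 = False.
Set x2 = False and propagate.
  then x8 is forced to True.
  then x9 is forced to True.
The remaining clauses are satisfied by x3 = True, x4 = False, x6 = False, x7 = False.

x1=F, x2=F, x3=T, x4=F, x5=F, x6=F, x7=F, x8=T, x9=T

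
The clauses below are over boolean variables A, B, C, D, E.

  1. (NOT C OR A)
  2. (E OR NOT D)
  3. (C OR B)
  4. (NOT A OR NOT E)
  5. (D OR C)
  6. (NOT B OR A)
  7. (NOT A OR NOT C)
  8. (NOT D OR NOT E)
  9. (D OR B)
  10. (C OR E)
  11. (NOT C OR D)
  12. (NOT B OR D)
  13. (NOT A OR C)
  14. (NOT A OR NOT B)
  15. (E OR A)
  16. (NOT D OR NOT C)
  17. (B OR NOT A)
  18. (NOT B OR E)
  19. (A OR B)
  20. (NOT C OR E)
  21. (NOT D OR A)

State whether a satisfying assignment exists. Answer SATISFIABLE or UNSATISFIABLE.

UNSATISFIABLE

A = True:
  propagation gives E=False, D=False, C=True; an empty clause results — contradiction.
A = False:
  propagation gives C=False, B=True; an empty clause results — contradiction.
Every branch closes, so no satisfying assignment exists.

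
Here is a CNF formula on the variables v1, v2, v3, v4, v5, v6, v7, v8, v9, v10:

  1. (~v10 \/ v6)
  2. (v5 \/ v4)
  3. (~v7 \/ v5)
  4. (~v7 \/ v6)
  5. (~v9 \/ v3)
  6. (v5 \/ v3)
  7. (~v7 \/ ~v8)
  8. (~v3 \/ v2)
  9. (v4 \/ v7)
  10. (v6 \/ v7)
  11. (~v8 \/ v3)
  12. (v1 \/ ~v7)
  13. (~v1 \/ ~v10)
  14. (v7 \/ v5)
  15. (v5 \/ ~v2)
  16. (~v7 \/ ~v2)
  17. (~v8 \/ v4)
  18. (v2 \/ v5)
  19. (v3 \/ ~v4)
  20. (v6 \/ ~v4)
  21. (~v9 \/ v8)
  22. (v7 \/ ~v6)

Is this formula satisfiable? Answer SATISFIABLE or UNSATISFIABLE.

SATISFIABLE

Pure literal: v5 appears only positively; assign v5 = True.
Pure literal: v9 appears only negated; assign v9 = False.
Set v1 = True and propagate.
  then v10 is forced to False.
Try v2 = False.
  then v3 is forced to False.
  then v8 is forced to False.
  then v4 is forced to False.
  then v7 is forced to True.
  then v6 is forced to True.
Every clause has at least one true literal under this assignment.
So v1 = 1, v2 = 0, v3 = 0, v4 = 0, v5 = 1, v6 = 1, v7 = 1, v8 = 0, v9 = 0, v10 = 0 is a satisfying assignment.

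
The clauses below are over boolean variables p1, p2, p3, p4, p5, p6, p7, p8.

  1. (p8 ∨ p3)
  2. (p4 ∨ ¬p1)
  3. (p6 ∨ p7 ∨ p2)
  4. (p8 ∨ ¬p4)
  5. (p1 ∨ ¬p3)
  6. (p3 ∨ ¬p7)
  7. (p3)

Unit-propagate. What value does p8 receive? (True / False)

True

Unit clause (p3) sets p3 = True.
In (¬p3 ∨ p1), ¬p3 is now false; p1 must hold, so p1 = True.
(¬p1 ∨ p4) with p1 = True leaves only p4, so p4 = True.
In (p8 ∨ ¬p4), ¬p4 is now false; p8 must hold, so p8 = True.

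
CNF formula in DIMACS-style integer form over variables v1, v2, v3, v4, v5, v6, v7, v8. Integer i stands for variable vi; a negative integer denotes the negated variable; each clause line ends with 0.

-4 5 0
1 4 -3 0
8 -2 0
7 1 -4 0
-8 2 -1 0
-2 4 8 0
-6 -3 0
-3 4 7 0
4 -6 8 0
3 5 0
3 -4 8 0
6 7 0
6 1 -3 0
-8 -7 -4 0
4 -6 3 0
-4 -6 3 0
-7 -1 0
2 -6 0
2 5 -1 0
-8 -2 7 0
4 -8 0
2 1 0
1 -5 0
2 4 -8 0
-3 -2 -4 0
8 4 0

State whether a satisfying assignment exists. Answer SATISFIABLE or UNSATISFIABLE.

UNSATISFIABLE

v4 = True:
  propagation gives v5=True, v1=True, v7=False, v6=True; an empty clause results — contradiction.
v4 = False:
  propagation gives v8=False; an empty clause results — contradiction.
Every branch closes, so no satisfying assignment exists.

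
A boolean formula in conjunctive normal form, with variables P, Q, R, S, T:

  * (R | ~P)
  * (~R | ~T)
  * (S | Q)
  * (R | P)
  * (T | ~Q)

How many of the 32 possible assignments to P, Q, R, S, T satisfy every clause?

The models are:
  P=0 Q=0 R=1 S=1 T=0
  P=1 Q=0 R=1 S=1 T=0
Count: 2.

2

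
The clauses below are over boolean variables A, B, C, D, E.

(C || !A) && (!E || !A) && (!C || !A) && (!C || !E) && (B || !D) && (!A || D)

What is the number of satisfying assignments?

Case analysis on A and C:
  A=T, C=T: a clause becomes empty — 0.
  A=T, C=F: a clause becomes empty — 0.
  A=F, C=T: remaining (B,D,E) ∈ {(F,F,F); (T,F,F); (T,T,F)} — 3.
  A=F, C=F: E free; 3 ways for (B,D) × 2^1 = 6.
Total: 0 + 0 + 3 + 6 = 9.

9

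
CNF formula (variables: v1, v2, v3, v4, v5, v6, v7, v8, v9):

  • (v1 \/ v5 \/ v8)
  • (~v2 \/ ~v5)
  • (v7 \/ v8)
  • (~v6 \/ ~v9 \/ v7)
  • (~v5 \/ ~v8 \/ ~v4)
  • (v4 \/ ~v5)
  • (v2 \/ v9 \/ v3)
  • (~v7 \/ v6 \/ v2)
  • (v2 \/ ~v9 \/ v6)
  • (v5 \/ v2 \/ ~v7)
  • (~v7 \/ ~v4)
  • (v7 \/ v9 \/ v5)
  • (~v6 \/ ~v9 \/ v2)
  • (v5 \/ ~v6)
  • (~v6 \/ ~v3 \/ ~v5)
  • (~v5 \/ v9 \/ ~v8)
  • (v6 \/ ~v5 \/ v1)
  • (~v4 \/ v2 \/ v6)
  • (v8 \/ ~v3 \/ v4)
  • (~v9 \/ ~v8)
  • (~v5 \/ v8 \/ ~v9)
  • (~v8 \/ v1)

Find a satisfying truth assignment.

v1 occurs only positively in the remaining clauses — set v1 = True.
Branch on v2: take v2 = True.
  then v5 is forced to False.
  then v6 is forced to False.
For the remaining variables, v3 = False, v4 = False, v7 = True, v8 = False, v9 = False works.

v1=1, v2=1, v3=0, v4=0, v5=0, v6=0, v7=1, v8=0, v9=0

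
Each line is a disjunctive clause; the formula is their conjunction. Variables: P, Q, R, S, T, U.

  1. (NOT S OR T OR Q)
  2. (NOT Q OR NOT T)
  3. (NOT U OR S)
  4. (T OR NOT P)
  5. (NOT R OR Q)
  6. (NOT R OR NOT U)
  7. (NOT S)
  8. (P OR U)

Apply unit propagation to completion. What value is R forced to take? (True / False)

(NOT S) stands alone — S = False.
(S OR NOT U) with S = False leaves only NOT U, so U = False.
In (U OR P), U is now false; P must hold, so P = True.
(T OR NOT P): since P = True, the clause reduces to (T). T = True.
(NOT Q OR NOT T) with T = True leaves only NOT Q, so Q = False.
(Q OR NOT R) with Q = False leaves only NOT R, so R = False.

False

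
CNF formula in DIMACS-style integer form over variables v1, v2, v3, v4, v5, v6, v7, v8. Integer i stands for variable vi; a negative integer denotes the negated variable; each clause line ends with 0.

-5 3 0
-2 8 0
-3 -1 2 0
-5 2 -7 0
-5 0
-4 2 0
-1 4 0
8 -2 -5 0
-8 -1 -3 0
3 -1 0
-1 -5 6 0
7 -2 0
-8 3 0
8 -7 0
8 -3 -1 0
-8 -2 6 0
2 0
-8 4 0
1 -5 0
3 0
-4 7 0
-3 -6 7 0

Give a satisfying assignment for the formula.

v1=0, v2=1, v3=1, v4=1, v5=0, v6=1, v7=1, v8=1

Check each clause:
  1. (!v5 || v3) — v3 is true.
  2. (!v2 || v8) — v8 is true.
  3. (!v1 || v2 || !v3) — v2 is true.
  4. (v2 || !v7 || !v5) — v2 is true.
  5. (!v5) — !v5 is true.
  6. (!v4 || v2) — v2 is true.
  7. (!v1 || v4) — v4 is true.
  8. (v8 || !v5 || !v2) — v8 is true.
  9. (!v1 || !v8 || !v3) — !v1 is true.
  10. (!v1 || v3) — v3 is true.
  11. (!v5 || v6 || !v1) — !v5 is true.
  12. (v7 || !v2) — v7 is true.
  13. (v3 || !v8) — v3 is true.
  14. (v8 || !v7) — v8 is true.
  15. (!v3 || v8 || !v1) — v8 is true.
  16. (v6 || !v2 || !v8) — v6 is true.
  17. (v2) — v2 is true.
  18. (!v8 || v4) — v4 is true.
  19. (!v5 || v1) — !v5 is true.
  20. (v3) — v3 is true.
  21. (!v4 || v7) — v7 is true.
  22. (!v3 || !v6 || v7) — v7 is true.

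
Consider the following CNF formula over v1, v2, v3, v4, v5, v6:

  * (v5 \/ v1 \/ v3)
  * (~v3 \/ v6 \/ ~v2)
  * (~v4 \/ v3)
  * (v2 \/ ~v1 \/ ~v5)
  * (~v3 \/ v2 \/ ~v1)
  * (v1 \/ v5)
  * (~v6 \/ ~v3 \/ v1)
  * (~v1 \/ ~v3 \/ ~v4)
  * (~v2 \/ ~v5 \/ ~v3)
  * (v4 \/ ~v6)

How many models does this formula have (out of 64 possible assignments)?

7

Split on v3, then v1.
  v3=T, v1=T: a clause becomes empty — 0.
  v3=T, v1=F: remaining (v2,v4,v5,v6) ∈ {(F,F,T,F); (F,T,T,F)} — 2.
  v3=F, v1=T: remaining (v2,v4,v5,v6) ∈ {(F,F,F,F); (T,F,F,F); (T,F,T,F)} — 3.
  v3=F, v1=F: remaining (v2,v4,v5,v6) ∈ {(F,F,T,F); (T,F,T,F)} — 2.
Total: 0 + 2 + 3 + 2 = 7.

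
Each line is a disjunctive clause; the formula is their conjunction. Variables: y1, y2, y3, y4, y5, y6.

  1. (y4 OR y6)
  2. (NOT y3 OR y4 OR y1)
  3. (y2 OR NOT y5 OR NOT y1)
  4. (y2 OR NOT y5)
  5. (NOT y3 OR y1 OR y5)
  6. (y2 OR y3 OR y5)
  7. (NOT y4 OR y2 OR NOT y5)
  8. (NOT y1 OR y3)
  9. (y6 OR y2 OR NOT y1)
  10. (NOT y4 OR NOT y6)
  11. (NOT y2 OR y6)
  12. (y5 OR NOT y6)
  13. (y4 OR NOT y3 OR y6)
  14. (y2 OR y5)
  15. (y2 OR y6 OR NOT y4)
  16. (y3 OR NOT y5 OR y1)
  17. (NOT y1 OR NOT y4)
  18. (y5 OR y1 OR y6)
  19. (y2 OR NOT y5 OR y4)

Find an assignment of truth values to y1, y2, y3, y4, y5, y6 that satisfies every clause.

y1=1, y2=1, y3=1, y4=0, y5=1, y6=1

Branch on y1: take y1 = True.
  then y3 is forced to True.
  then y4 is forced to False.
  then y6 is forced to True.
  then y5 is forced to True.
  then y2 is forced to True.
Every clause has at least one true literal under this assignment.
Check each clause:
  1. (y6 OR y4) — y6 is true.
  2. (y1 OR NOT y3 OR y4) — y1 is true.
  3. (NOT y1 OR y2 OR NOT y5) — y2 is true.
  4. (NOT y5 OR y2) — y2 is true.
  5. (y1 OR NOT y3 OR y5) — y1 is true.
  6. (y3 OR y5 OR y2) — y2 is true.
  7. (NOT y5 OR NOT y4 OR y2) — y2 is true.
  8. (y3 OR NOT y1) — y3 is true.
  9. (y2 OR NOT y1 OR y6) — y2 is true.
  10. (NOT y6 OR NOT y4) — NOT y4 is true.
  11. (y6 OR NOT y2) — y6 is true.
  12. (y5 OR NOT y6) — y5 is true.
  13. (y4 OR NOT y3 OR y6) — y6 is true.
  14. (y5 OR y2) — y2 is true.
  15. (NOT y4 OR y6 OR y2) — y2 is true.
  16. (NOT y5 OR y3 OR y1) — y1 is true.
  17. (NOT y4 OR NOT y1) — NOT y4 is true.
  18. (y5 OR y1 OR y6) — y1 is true.
  19. (y2 OR NOT y5 OR y4) — y2 is true.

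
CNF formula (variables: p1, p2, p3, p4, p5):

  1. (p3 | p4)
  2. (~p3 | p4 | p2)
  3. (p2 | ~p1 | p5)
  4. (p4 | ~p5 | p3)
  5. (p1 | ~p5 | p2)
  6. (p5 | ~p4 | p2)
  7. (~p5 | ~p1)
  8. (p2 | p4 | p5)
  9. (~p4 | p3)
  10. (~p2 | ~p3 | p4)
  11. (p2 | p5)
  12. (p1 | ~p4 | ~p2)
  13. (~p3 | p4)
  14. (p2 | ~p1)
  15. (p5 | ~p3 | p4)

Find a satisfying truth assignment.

p1 = T, p2 = T, p3 = T, p4 = T, p5 = F

Branch on p1: take p1 = True.
  then p5 is forced to False.
  then p2 is forced to True.
The remaining clauses are satisfied by p3 = True, p4 = True.
Every clause has at least one true literal under this assignment.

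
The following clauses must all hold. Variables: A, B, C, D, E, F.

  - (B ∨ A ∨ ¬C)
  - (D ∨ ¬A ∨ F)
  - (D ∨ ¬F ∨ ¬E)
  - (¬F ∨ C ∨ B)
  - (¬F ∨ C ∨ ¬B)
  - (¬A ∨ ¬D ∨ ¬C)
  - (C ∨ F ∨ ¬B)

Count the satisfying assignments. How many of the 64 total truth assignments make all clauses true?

15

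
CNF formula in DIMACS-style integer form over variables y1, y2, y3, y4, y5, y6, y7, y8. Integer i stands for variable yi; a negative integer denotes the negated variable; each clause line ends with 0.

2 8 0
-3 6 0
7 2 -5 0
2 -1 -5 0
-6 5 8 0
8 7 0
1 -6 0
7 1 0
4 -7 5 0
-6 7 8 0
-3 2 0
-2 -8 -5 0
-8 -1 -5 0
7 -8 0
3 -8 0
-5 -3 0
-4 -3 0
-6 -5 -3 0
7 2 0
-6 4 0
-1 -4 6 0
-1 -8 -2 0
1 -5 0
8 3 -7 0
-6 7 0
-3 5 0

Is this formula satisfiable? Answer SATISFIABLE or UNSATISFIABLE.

y5 = True:
  propagation gives y3=False, y8=False, y2=True, y7=True; an empty clause results — contradiction.
y5 = False:
  propagation gives y3=False, y8=False, y2=True, y6=False; an empty clause results — contradiction.
Every branch closes, so no satisfying assignment exists.

UNSATISFIABLE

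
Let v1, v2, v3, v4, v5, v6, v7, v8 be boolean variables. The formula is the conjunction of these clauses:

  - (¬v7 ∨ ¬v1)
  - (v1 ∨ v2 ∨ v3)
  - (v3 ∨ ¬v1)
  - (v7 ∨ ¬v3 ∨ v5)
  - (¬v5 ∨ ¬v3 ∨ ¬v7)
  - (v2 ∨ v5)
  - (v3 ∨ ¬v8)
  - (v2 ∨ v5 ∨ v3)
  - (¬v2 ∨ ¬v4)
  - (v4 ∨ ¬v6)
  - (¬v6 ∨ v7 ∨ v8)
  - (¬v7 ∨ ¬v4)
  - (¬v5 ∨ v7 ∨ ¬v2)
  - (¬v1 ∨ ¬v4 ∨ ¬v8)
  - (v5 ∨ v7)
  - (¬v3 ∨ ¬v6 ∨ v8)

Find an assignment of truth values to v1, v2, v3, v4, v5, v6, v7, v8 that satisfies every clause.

v6 occurs only negated in the remaining clauses — set v6 = False.
Try v1 = False.
The remaining clauses are satisfied by v2 = False, v3 = True, v4 = False, v5 = True, v7 = False, v8 = False.

v1=F, v2=F, v3=T, v4=F, v5=T, v6=F, v7=F, v8=F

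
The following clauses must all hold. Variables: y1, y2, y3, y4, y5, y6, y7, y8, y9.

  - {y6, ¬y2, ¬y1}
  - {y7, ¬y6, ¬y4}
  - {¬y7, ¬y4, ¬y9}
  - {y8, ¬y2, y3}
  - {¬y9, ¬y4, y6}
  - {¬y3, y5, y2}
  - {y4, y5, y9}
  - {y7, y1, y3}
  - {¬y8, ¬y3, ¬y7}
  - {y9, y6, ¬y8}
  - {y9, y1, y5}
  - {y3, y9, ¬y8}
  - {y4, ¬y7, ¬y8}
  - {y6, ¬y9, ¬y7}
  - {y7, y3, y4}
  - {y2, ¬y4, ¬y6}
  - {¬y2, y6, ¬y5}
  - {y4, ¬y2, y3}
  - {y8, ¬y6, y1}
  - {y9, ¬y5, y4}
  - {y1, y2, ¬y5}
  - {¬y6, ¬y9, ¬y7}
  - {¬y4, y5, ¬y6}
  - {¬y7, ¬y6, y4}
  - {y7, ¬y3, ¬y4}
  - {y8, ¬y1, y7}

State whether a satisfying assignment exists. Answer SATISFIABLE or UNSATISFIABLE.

SATISFIABLE

Set y1 = True and propagate.
Branch on y2: take y2 = False.
Try y3 = True.
  then y5 is forced to True.
The remaining clauses are satisfied by y4 = False, y6 = True, y7 = False, y8 = True, y9 = True.
Every clause has at least one true literal under this assignment.
So y1=T, y2=F, y3=T, y4=F, y5=T, y6=T, y7=F, y8=T, y9=T is a satisfying assignment.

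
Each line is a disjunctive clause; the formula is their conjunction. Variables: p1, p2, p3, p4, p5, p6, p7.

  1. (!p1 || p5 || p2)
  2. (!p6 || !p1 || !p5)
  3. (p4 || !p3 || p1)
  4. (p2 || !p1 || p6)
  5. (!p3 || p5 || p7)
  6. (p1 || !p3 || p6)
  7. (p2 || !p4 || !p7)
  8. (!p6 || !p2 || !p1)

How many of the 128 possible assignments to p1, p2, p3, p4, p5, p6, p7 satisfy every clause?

46

Split on p1, then p2.
  p1=1, p2=1: p4 free; 7 ways for (p3,p5,p6,p7) × 2^1 = 14.
  p1=1, p2=0: a clause becomes empty — 0.
  p1=0, p2=1: 19 of the 32 assignments to (p3,p4,p5,p6,p7) work.
  p1=0, p2=0: 13 of the 32 assignments to (p3,p4,p5,p6,p7) work.
Total: 14 + 0 + 19 + 13 = 46.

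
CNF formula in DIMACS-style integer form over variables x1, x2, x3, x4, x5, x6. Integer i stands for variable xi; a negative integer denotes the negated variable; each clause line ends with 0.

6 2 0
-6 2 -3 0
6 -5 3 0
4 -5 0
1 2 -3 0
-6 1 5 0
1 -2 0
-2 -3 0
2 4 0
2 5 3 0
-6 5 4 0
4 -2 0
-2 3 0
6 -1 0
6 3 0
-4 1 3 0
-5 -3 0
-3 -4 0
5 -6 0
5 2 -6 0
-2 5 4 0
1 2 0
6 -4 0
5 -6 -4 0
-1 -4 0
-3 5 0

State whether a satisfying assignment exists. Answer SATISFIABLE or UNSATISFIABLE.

UNSATISFIABLE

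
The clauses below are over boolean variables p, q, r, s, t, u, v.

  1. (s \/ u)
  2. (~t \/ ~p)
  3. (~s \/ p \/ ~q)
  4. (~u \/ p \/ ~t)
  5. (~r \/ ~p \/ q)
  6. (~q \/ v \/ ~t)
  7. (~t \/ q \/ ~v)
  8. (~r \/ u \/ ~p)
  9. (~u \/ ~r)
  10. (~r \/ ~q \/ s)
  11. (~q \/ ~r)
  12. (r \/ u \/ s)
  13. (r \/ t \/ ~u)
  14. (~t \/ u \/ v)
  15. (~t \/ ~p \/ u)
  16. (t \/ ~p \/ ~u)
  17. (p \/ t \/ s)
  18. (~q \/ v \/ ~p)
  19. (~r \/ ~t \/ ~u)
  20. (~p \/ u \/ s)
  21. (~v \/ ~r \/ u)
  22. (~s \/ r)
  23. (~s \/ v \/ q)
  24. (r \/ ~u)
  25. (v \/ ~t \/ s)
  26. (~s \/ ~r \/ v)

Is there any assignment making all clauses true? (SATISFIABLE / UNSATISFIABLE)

u = True:
  propagation gives r=False; an empty clause results — contradiction.
u = False:
  propagation gives s=True, r=True, p=False, q=False; an empty clause results — contradiction.
Every branch closes, so no satisfying assignment exists.

UNSATISFIABLE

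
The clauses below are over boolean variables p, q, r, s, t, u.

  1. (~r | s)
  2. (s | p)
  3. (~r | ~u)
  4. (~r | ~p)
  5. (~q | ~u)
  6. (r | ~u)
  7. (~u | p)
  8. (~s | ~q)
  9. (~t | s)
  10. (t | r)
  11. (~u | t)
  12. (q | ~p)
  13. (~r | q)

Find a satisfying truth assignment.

p=False, q=False, r=False, s=True, t=True, u=False

Pure literal: u appears only negated; assign u = False.
Try p = False.
  then s is forced to True.
  then q is forced to False.
  then r is forced to False.
  then t is forced to True.
Every clause has at least one true literal under this assignment.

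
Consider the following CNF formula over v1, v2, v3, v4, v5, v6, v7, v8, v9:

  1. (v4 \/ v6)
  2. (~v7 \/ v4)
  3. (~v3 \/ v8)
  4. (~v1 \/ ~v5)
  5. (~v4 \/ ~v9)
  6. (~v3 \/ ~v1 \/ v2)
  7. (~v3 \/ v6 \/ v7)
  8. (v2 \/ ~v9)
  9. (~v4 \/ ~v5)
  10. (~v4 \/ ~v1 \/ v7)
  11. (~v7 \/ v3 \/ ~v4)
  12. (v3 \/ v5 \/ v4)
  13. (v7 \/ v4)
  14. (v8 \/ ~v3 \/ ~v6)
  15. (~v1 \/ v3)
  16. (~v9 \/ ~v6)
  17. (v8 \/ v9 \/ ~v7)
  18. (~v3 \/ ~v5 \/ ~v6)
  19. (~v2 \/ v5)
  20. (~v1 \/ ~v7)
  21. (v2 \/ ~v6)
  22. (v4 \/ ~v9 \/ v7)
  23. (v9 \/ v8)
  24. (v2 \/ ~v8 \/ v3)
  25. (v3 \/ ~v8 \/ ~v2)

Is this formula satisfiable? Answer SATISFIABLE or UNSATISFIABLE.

SATISFIABLE

Pure literal: v1 appears only negated; assign v1 = False.
Try v2 = False.
  then v9 is forced to False.
  then v6 is forced to False.
  then v4 is forced to True.
  then v5 is forced to False.
  then v8 is forced to True.
  then v3 is forced to True.
  then v7 is forced to True.
So v1 = F, v2 = F, v3 = T, v4 = T, v5 = F, v6 = F, v7 = T, v8 = T, v9 = F is a satisfying assignment.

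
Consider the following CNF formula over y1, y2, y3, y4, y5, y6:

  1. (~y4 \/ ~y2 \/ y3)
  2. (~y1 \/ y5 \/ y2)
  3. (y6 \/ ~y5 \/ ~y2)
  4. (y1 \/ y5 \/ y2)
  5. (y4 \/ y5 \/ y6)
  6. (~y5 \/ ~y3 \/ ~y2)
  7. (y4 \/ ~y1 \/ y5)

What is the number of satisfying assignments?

24

Case analysis on y5 and y2:
  y5=T, y2=T: remaining (y1,y3,y4,y6) ∈ {(F,F,F,T); (T,F,F,T)} — 2.
  y5=T, y2=F: y1, y3, y4, y6 free → 2^4 = 16.
  y5=F, y2=T: 6 of the 16 assignments to (y1,y3,y4,y6) work.
  y5=F, y2=F: a clause becomes empty — 0.
Total: 2 + 16 + 6 + 0 = 24.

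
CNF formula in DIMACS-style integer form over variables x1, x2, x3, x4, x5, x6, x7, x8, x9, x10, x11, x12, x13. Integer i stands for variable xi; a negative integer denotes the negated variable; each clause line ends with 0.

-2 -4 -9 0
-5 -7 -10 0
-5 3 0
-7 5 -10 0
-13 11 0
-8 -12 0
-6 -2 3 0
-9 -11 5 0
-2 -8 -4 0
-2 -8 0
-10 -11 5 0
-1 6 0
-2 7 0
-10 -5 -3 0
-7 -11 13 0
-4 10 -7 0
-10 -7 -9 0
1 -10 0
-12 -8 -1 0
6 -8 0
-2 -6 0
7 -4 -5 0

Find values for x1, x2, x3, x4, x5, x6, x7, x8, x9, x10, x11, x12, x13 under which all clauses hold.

Pure literal: x2 appears only negated; assign x2 = False.
Pure literal: x4 appears only negated; assign x4 = False.
Set x1 = False and propagate.
  then x10 is forced to False.
Try x3 = True.
For the remaining variables, x5 = True, x6 = False, x7 = False, x8 = False, x9 = False, x11 = True, x12 = False, x13 = True works.

x1=0, x2=0, x3=1, x4=0, x5=1, x6=0, x7=0, x8=0, x9=0, x10=0, x11=1, x12=0, x13=1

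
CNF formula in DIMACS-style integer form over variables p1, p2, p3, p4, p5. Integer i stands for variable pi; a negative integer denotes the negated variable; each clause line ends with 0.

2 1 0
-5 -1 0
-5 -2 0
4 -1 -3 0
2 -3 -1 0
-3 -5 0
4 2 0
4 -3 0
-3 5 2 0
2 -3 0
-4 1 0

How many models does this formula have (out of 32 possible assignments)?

The models are:
  p1=0 p2=1 p3=0 p4=0 p5=0
  p1=1 p2=0 p3=0 p4=1 p5=0
  p1=1 p2=1 p3=0 p4=0 p5=0
  p1=1 p2=1 p3=0 p4=1 p5=0
  p1=1 p2=1 p3=1 p4=1 p5=0
That's 5 in total.

5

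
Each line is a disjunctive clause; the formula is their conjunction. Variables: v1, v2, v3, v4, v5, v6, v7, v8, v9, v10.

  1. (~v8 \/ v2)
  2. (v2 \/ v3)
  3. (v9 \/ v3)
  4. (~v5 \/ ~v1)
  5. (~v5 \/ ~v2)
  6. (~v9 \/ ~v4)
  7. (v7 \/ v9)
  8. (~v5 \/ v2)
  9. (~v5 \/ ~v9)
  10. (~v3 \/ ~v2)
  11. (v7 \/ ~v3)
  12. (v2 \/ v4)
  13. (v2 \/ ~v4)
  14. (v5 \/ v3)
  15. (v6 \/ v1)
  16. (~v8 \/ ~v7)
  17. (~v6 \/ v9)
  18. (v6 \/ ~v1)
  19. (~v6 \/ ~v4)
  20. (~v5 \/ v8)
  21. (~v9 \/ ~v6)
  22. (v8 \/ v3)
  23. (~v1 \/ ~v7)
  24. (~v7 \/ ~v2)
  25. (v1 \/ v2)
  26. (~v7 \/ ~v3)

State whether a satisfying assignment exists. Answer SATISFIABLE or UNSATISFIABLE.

UNSATISFIABLE

v2 = True:
  propagation gives v5=False, v3=False; an empty clause results — contradiction.
v2 = False:
  propagation gives v8=False, v3=True, v5=False, v7=True; an empty clause results — contradiction.
Every branch closes, so no satisfying assignment exists.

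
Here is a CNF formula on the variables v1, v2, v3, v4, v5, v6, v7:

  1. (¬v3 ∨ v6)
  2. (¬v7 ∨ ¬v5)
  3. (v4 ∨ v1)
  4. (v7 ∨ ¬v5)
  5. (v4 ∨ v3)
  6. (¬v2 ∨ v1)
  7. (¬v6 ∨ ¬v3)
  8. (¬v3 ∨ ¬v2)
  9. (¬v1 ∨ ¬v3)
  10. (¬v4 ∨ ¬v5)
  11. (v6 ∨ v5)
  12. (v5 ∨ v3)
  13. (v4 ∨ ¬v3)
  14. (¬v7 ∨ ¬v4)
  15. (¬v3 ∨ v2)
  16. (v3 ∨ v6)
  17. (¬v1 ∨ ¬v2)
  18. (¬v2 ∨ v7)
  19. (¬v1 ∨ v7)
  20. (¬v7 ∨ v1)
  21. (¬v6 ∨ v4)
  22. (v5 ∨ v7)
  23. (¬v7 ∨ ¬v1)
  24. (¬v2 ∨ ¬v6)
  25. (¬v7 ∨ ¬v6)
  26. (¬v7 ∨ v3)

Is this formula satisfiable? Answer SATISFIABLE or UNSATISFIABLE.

UNSATISFIABLE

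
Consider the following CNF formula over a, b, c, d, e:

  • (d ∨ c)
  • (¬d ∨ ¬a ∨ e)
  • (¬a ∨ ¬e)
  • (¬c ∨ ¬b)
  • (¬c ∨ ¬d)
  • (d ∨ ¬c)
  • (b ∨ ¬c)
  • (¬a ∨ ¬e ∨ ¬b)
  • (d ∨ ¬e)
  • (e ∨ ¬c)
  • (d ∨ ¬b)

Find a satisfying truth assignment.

a=F, b=F, c=F, d=T, e=T

Check each clause:
  1. (c ∨ d) — d is true.
  2. (¬d ∨ ¬a ∨ e) — e is true.
  3. (¬e ∨ ¬a) — ¬a is true.
  4. (¬b ∨ ¬c) — ¬c is true.
  5. (¬d ∨ ¬c) — ¬c is true.
  6. (d ∨ ¬c) — d is true.
  7. (b ∨ ¬c) — ¬c is true.
  8. (¬b ∨ ¬a ∨ ¬e) — ¬a is true.
  9. (d ∨ ¬e) — d is true.
  10. (e ∨ ¬c) — ¬c is true.
  11. (d ∨ ¬b) — d is true.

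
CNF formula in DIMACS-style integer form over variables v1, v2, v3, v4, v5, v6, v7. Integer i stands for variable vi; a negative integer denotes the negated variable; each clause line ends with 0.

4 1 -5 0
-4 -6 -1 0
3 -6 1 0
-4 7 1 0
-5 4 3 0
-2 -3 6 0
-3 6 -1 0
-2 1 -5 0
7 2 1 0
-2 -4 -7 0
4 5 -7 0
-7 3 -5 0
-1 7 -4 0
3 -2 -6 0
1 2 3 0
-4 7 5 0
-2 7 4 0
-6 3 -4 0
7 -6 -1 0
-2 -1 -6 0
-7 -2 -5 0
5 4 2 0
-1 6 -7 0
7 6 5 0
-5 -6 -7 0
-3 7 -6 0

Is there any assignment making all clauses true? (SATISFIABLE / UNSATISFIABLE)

SATISFIABLE

Try v1 = False.
The remaining clauses are satisfied by v2 = False, v3 = True, v4 = True, v5 = False, v6 = False, v7 = True.
So v1 = False, v2 = False, v3 = True, v4 = True, v5 = False, v6 = False, v7 = True is a satisfying assignment.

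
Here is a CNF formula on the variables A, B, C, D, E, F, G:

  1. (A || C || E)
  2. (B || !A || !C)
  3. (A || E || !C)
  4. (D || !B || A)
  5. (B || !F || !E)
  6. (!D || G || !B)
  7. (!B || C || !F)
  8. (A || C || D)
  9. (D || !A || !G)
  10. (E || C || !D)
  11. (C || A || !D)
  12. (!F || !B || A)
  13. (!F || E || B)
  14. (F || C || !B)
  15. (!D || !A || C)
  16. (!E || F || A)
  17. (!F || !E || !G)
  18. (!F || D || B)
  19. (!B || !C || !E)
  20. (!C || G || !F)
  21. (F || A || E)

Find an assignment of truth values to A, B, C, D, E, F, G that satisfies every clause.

A = T  B = T  C = T  D = F  E = F  F = F  G = F

Check each clause:
  1. (A || E || C) — A is true.
  2. (!C || B || !A) — B is true.
  3. (!C || E || A) — A is true.
  4. (!B || A || D) — A is true.
  5. (!F || B || !E) — B is true.
  6. (!B || G || !D) — !D is true.
  7. (C || !F || !B) — !F is true.
  8. (C || D || A) — A is true.
  9. (!A || D || !G) — !G is true.
  10. (E || !D || C) — C is true.
  11. (!D || C || A) — A is true.
  12. (!B || !F || A) — A is true.
  13. (B || E || !F) — !F is true.
  14. (F || C || !B) — C is true.
  15. (!D || C || !A) — C is true.
  16. (!E || F || A) — A is true.
  17. (!G || !F || !E) — !G is true.
  18. (D || B || !F) — !F is true.
  19. (!E || !C || !B) — !E is true.
  20. (G || !C || !F) — !F is true.
  21. (A || F || E) — A is true.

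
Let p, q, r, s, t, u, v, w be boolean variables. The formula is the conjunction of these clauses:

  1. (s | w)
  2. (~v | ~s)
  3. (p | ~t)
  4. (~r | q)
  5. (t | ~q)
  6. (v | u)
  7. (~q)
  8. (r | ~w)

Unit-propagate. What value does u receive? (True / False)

Unit clause (~q) sets q = False.
(q | ~r): since q = False, the clause reduces to (~r). r = False.
In (~w | r), r is now false; ~w must hold, so w = False.
(s | w) with w = False leaves only s, so s = True.
(~s | ~v) with s = True leaves only ~v, so v = False.
(u | v): since v = False, the clause reduces to (u). u = True.

True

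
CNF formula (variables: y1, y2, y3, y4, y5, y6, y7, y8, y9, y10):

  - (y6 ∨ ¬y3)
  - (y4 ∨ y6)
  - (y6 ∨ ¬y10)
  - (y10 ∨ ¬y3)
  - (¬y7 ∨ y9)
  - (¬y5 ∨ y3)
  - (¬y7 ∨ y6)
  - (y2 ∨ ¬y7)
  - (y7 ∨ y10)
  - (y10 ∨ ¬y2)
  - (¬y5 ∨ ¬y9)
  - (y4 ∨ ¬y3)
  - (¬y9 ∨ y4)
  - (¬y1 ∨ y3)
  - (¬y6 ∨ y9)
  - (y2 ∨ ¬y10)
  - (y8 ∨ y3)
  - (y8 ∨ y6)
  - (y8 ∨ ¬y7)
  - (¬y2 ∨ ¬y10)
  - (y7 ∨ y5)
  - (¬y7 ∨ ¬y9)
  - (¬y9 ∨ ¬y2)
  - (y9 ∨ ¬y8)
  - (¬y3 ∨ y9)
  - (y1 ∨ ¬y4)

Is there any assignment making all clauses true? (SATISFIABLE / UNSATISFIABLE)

y9 = True:
  propagation gives y5=False, y4=True, y7=True; an empty clause results — contradiction.
y9 = False:
  propagation gives y7=False, y10=True, y6=True; an empty clause results — contradiction.
Every branch closes, so no satisfying assignment exists.

UNSATISFIABLE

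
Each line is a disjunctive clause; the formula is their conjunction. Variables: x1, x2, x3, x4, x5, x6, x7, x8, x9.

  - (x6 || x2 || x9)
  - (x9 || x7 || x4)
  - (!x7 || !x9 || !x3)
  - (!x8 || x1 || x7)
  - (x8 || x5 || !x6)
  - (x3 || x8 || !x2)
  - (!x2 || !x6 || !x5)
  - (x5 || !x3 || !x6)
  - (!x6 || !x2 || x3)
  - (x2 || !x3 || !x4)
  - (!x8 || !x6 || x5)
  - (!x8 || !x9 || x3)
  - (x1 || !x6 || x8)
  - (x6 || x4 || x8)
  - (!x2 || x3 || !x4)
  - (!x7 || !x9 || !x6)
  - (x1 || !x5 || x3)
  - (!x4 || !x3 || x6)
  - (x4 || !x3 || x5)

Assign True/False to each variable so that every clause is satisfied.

x1=T, x2=T, x3=F, x4=F, x5=T, x6=F, x7=T, x8=T, x9=F

Pure literal: x1 appears only positively; assign x1 = True.
Try x2 = True.
Branch on x3: take x3 = False.
  then x8 is forced to True.
  then x6 is forced to False.
  then x9 is forced to False.
  then x4 is forced to False.
  then x7 is forced to True.
x5 is now unconstrained; take x5 = True.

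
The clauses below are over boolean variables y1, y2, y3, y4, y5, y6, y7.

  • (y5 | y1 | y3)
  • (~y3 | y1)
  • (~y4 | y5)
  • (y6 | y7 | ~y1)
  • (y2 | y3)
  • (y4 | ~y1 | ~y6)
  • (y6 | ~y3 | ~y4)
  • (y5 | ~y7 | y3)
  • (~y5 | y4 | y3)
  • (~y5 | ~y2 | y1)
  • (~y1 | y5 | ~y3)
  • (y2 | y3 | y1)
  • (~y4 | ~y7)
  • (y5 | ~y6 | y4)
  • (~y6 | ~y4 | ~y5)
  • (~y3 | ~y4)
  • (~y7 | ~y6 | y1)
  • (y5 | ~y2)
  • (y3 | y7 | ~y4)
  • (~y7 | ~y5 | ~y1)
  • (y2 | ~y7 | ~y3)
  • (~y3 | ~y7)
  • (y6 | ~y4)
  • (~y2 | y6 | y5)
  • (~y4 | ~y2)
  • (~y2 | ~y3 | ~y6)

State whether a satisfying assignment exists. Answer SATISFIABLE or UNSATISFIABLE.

UNSATISFIABLE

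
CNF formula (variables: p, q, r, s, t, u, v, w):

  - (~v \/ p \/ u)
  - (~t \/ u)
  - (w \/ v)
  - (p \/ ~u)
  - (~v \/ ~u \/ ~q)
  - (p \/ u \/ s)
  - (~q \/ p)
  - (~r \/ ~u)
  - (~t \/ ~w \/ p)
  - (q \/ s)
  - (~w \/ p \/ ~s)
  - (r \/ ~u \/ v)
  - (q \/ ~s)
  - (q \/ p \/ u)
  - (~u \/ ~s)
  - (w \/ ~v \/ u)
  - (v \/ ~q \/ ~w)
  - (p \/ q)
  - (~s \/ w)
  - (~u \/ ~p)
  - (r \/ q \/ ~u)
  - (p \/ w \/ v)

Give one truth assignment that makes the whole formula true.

p=True, q=True, r=True, s=False, t=False, u=False, v=True, w=True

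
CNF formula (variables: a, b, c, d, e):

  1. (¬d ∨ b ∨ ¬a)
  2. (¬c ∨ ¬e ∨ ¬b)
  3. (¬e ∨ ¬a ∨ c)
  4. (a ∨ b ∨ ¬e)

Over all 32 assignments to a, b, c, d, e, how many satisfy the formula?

Split on a, then b.
  a=T, b=T: remaining (c,d,e) ∈ {(F,F,F); (F,T,F); (T,F,F); (T,T,F)} — 4.
  a=T, b=F: remaining (c,d,e) ∈ {(F,F,F); (T,F,F); (T,F,T)} — 3.
  a=F, b=T: d free; 3 ways for (c,e) × 2^1 = 6.
  a=F, b=F: remaining (c,d,e) ∈ {(F,F,F); (F,T,F); (T,F,F); (T,T,F)} — 4.
Total: 4 + 3 + 6 + 4 = 17.

17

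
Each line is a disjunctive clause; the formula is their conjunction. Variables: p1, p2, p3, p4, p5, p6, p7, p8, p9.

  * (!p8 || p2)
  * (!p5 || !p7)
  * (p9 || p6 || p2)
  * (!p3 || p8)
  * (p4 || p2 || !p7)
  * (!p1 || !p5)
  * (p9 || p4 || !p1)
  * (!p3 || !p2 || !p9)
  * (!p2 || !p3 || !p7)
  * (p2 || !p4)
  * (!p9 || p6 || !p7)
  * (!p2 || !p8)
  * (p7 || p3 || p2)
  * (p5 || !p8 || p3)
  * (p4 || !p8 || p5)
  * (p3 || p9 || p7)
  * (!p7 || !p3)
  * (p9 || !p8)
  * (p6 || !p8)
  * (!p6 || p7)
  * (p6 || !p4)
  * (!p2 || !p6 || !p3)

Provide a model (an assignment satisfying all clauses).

p1=F, p2=T, p3=F, p4=F, p5=F, p6=T, p7=T, p8=F, p9=F

Pure literal: p1 appears only negated; assign p1 = False.
Try p2 = True.
  then p8 is forced to False.
  then p3 is forced to False.
For the remaining variables, p4 = False, p5 = False, p6 = True, p7 = True, p9 = False works.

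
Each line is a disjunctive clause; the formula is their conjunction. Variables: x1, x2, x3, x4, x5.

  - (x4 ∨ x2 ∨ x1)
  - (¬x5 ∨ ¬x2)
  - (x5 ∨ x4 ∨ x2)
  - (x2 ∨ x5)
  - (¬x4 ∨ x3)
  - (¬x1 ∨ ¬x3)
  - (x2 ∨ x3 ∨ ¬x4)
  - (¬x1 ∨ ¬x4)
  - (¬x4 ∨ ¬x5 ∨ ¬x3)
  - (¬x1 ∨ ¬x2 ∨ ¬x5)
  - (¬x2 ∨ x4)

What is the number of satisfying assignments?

Satisfying assignments:
  x1=F x2=T x3=T x4=T x5=F
  x1=T x2=F x3=F x4=F x5=T
That's 2 in total.

2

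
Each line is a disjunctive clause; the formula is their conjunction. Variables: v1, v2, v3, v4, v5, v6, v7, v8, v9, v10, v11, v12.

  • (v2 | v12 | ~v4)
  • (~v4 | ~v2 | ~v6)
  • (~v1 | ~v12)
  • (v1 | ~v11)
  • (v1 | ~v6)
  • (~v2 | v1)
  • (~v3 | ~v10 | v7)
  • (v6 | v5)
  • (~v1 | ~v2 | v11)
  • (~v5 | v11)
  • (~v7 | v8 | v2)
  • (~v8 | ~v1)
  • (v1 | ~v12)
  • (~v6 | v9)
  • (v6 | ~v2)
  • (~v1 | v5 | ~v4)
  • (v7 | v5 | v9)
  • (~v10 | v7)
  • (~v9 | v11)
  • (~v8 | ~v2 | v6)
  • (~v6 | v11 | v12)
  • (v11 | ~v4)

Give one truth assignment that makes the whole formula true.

v1=T, v2=T, v3=T, v4=F, v5=T, v6=T, v7=F, v8=F, v9=T, v10=F, v11=T, v12=F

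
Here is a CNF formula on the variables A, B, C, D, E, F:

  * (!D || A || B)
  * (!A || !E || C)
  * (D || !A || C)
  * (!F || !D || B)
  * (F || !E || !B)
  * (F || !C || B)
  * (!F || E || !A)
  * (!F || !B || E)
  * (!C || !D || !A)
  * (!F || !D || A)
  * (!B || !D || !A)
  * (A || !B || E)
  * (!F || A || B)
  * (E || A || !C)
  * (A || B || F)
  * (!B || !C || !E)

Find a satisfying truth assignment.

A=True  B=False  C=True  D=False  E=True  F=True

Check each clause:
  1. (!D || B || A) — A is true.
  2. (!E || !A || C) — C is true.
  3. (!A || D || C) — C is true.
  4. (!D || B || !F) — !D is true.
  5. (!B || F || !E) — !B is true.
  6. (B || !C || F) — F is true.
  7. (!A || E || !F) — E is true.
  8. (!B || !F || E) — E is true.
  9. (!D || !C || !A) — !D is true.
  10. (A || !D || !F) — A is true.
  11. (!B || !D || !A) — !D is true.
  12. (A || !B || E) — A is true.
  13. (A || B || !F) — A is true.
  14. (A || E || !C) — E is true.
  15. (A || F || B) — A is true.
  16. (!E || !C || !B) — !B is true.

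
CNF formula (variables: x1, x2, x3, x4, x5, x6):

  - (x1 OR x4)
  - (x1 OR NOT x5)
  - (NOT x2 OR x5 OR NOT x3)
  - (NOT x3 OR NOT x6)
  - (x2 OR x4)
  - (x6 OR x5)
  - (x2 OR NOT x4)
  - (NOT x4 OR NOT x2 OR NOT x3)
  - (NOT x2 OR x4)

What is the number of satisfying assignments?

4

The models are:
  x1=0 x2=1 x3=0 x4=1 x5=0 x6=1
  x1=1 x2=1 x3=0 x4=1 x5=0 x6=1
  x1=1 x2=1 x3=0 x4=1 x5=1 x6=0
  x1=1 x2=1 x3=0 x4=1 x5=1 x6=1
That's 4 in total.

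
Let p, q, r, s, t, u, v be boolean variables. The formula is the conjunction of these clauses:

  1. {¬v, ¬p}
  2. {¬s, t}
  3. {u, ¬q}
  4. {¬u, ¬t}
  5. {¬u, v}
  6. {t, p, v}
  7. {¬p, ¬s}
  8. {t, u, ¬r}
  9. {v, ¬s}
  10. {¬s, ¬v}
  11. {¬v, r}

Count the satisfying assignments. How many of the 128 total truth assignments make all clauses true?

Case analysis on v and s:
  v=1, s=1: a clause becomes empty — 0.
  v=1, s=0: remaining (p,q,r,t,u) ∈ {(0,0,1,0,1); (0,0,1,1,0); (0,1,1,0,1)} — 3.
  v=0, s=1: a clause becomes empty — 0.
  v=0, s=0: 5 of the 32 assignments to (p,q,r,t,u) work.
Total: 0 + 3 + 0 + 5 = 8.

8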